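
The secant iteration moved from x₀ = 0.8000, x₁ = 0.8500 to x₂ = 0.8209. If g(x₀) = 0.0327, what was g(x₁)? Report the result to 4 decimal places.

The secant line through (0.8000, 0.0327) and (0.8500, g(x₁)) crosses zero at x₂ = 0.8209.
So (0.8000, 0.0327), (0.8500, g(x₁)), (0.8209, 0) are collinear:
g(x₁) = 0.0327 · (0.8500 − 0.8209) / (0.8000 − 0.8209) = 0.0327 · (0.029100)/(-0.020900) = -0.045530

-0.0455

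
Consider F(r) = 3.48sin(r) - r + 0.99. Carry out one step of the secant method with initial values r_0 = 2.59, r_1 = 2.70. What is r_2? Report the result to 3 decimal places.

F(2.59) = 0.22367, F(2.70) = -0.22272
r_2 = 2.70000 − (-0.22272)·(2.70000 − 2.59000) / (-0.22272 − 0.22367) = 2.70000 − (-0.02450)/(-0.44639) = 2.64512

2.645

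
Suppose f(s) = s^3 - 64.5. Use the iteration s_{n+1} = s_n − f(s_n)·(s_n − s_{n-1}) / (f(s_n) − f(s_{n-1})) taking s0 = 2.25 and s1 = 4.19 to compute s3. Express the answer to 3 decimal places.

f(2.25) = -53.10938, f(4.19) = 9.06006
s2 = 4.19000 − 9.06006·(4.19000 − 2.25000) / (9.06006 − (-53.10938)) = 4.19000 − (17.57651)/(62.16943) = 3.90728
f(3.90728) = -4.84817
s3 = 3.90728 − (-4.84817)·(3.90728 − 4.19000) / (-4.84817 − 9.06006) = 3.90728 − (1.37067)/(-13.90823) = 4.00583

4.006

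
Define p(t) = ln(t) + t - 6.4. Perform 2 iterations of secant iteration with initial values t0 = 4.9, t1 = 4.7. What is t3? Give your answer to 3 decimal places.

p(4.9) = 0.08924, p(4.7) = -0.15244
t2 = 4.70000 − (-0.15244)·(4.70000 − 4.90000) / (-0.15244 − 0.08924) = 4.70000 − (0.03049)/(-0.24167) = 4.82615
p(4.82615) = 0.00020
t3 = 4.82615 − 0.00020·(4.82615 − 4.70000) / (0.00020 − (-0.15244)) = 4.82615 − (0.00003)/(0.15264) = 4.82599

4.826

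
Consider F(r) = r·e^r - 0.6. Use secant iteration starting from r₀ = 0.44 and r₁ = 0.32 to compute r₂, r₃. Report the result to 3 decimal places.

0.399, 0.402

F(0.44) = 0.08319, F(0.32) = -0.15932
r₂ = 0.32000 − (-0.15932)·(0.32000 − 0.44000) / (-0.15932 − 0.08319) = 0.32000 − (0.01912)/(-0.24251) = 0.39883
F(0.39883) = -0.00570
r₃ = 0.39883 − (-0.00570)·(0.39883 − 0.32000) / (-0.00570 − (-0.15932)) = 0.39883 − (-0.00045)/(0.15362) = 0.40176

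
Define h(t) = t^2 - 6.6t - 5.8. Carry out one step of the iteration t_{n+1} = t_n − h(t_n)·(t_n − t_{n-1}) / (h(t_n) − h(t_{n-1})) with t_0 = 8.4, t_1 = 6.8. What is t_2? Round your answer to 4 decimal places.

h(8.4) = 9.320000, h(6.8) = -4.440000
t_2 = 6.800000 − (-4.440000)·(6.800000 − 8.400000) / (-4.440000 − 9.320000) = 6.800000 − (7.104000)/(-13.760000) = 7.316279

7.3163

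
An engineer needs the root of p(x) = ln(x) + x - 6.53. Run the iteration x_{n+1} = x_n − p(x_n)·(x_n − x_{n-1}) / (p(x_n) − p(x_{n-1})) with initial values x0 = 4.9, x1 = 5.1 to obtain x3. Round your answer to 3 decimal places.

p(4.9) = -0.04076, p(5.1) = 0.19924
x2 = 5.10000 − 0.19924·(5.10000 − 4.90000) / (0.19924 − (-0.04076)) = 5.10000 − (0.03985)/(0.24001) = 4.93397
p(4.93397) = 0.00011
x3 = 4.93397 − 0.00011·(4.93397 − 5.10000) / (0.00011 − 0.19924) = 4.93397 − (-0.00002)/(-0.19913) = 4.93387

4.934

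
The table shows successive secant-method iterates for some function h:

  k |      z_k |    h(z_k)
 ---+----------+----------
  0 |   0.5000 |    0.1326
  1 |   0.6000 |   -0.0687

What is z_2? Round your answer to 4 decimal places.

0.5659

z_2 = 0.6000 − (-0.0687)·(0.6000 − 0.5000) / (-0.0687 − 0.1326)
   = 0.6000 − (-0.006870)/(-0.201300) = 0.565872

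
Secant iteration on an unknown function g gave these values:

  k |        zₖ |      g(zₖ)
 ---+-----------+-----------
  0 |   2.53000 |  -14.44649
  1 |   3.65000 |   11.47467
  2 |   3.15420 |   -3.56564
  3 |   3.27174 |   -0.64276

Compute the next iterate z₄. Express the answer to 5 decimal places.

z₄ = 3.27174 − (-0.64276)·(3.27174 − 3.15420) / (-0.64276 − (-3.56564))
   = 3.27174 − (-0.0755500)/(2.9228800) = 3.2975878

3.29759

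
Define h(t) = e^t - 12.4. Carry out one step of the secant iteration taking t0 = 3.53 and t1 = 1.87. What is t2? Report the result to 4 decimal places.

2.2251

h(3.53) = 21.723968, h(1.87) = -5.911704
t2 = 1.870000 − (-5.911704)·(1.870000 − 3.530000) / (-5.911704 − 21.723968) = 1.870000 − (9.813428)/(-27.635671) = 2.225100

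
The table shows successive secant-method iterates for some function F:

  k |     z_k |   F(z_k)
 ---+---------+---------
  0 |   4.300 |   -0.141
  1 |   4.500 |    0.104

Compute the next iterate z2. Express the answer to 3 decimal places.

z2 = 4.500 − 0.104·(4.500 − 4.300) / (0.104 − (-0.141))
   = 4.500 − (0.02080)/(0.24500) = 4.41510

4.415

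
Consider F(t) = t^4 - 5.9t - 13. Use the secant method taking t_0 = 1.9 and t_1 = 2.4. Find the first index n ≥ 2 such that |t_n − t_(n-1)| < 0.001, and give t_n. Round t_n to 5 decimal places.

n = 5, t_n = 2.26609

F(1.9) = -11.1779000, F(2.4) = 6.0176000
t_2 = 2.4000000 − 6.0176000·(0.5000000)/(17.1955000) = 2.2250240;  |Δ| = 0.1749760
F(2.2250240) = -1.6178967
t_3 = 2.2250240 − (-1.6178967)·(-0.1749760)/(-7.6354967) = 2.2620999;  |Δ| = 0.0370759
F(2.2620999) = -0.1617178
t_4 = 2.2620999 − (-0.1617178)·(0.0370759)/(1.4561789) = 2.2662174;  |Δ| = 0.0041175
F(2.2662174) = 0.0051572
t_5 = 2.2662174 − 0.0051572·(0.0041175)/(0.1668750) = 2.2660902;  |Δ| = 0.0001273
|t_5 − t_4| = 0.0001273 < 0.001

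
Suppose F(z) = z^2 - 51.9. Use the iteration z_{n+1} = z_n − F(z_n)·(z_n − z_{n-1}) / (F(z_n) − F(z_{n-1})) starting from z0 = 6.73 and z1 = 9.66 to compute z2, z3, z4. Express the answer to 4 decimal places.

7.1331, 7.1938, 7.2042

F(6.73) = -6.607100, F(9.66) = 41.415600
z2 = 9.660000 − 41.415600·(9.660000 − 6.730000) / (41.415600 − (-6.607100)) = 9.660000 − (121.347708)/(48.022700) = 7.133118
F(7.133118) = -1.018631
z3 = 7.133118 − (-1.018631)·(7.133118 − 9.660000) / (-1.018631 − 41.415600) = 7.133118 − (2.573961)/(-42.434231) = 7.193775
F(7.193775) = -0.149595
z4 = 7.193775 − (-0.149595)·(7.193775 − 7.133118) / (-0.149595 − (-1.018631)) = 7.193775 − (-0.009074)/(0.869036) = 7.204217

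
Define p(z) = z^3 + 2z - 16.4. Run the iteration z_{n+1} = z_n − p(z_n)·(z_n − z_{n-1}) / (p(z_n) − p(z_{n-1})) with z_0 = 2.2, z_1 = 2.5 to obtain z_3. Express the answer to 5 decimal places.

2.27876

p(2.2) = -1.3520000, p(2.5) = 4.2250000
z_2 = 2.5000000 − 4.2250000·(2.5000000 − 2.2000000) / (4.2250000 − (-1.3520000)) = 2.5000000 − (1.2675000)/(5.5770000) = 2.2727273
p(2.2727273) = -0.1152517
z_3 = 2.2727273 − (-0.1152517)·(2.2727273 − 2.5000000) / (-0.1152517 − 4.2250000) = 2.2727273 − (0.0261936)/(-4.3402517) = 2.2787623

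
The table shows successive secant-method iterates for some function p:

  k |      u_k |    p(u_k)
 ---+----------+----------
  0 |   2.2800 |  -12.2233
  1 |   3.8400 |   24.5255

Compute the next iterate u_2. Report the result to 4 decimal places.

u_2 = 3.8400 − 24.5255·(3.8400 − 2.2800) / (24.5255 − (-12.2233))
   = 3.8400 − (38.259780)/(36.748800) = 2.798884

2.7989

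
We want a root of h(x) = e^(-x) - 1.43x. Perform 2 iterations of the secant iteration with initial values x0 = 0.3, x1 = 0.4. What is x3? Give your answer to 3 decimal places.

h(0.3) = 0.31182, h(0.4) = 0.09832
x2 = 0.40000 − 0.09832·(0.40000 − 0.30000) / (0.09832 − 0.31182) = 0.40000 − (0.00983)/(-0.21350) = 0.44605
h(0.44605) = 0.00230
x3 = 0.44605 − 0.00230·(0.44605 − 0.40000) / (0.00230 − 0.09832) = 0.44605 − (0.00011)/(-0.09602) = 0.44715

0.447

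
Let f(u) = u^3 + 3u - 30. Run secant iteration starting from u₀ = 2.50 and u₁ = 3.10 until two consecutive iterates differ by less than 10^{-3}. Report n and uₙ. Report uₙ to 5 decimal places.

f(2.50) = -6.8750000, f(3.10) = 9.0910000
u₂ = 3.1000000 − 9.0910000·(0.6000000)/(15.9660000) = 2.7583615;  |Δ| = 0.3416385
f(2.7583615) = -0.7377611
u₃ = 2.7583615 − (-0.7377611)·(-0.3416385)/(-9.8287611) = 2.7840054;  |Δ| = 0.0256439
f(2.7840054) = -0.0700319
u₄ = 2.7840054 − (-0.0700319)·(0.0256439)/(0.6677292) = 2.7866949;  |Δ| = 0.0026895
f(2.7866949) = 0.0006347
u₅ = 2.7866949 − 0.0006347·(0.0026895)/(0.0706666) = 2.7866708;  |Δ| = 0.0000242
|u₅ − u₄| = 0.0000242 < 10^{-3}

n = 5, uₙ = 2.78667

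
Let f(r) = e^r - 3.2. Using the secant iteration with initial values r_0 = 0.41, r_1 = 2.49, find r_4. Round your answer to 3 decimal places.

1.216

f(0.41) = -1.69318, f(2.49) = 8.86128
r_2 = 2.49000 − 8.86128·(2.49000 − 0.41000) / (8.86128 − (-1.69318)) = 2.49000 − (18.43145)/(10.55446) = 0.74368
f(0.74368) = -1.09634
r_3 = 0.74368 − (-1.09634)·(0.74368 − 2.49000) / (-1.09634 − 8.86128) = 0.74368 − (1.91455)/(-9.95761) = 0.93595
f(0.93595) = -0.65036
r_4 = 0.93595 − (-0.65036)·(0.93595 − 0.74368) / (-0.65036 − (-1.09634)) = 0.93595 − (-0.12505)/(0.44597) = 1.21634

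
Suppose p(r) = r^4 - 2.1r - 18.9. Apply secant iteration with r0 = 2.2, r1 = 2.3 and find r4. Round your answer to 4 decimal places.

p(2.2) = -0.094400, p(2.3) = 4.254100
r2 = 2.300000 − 4.254100·(2.300000 − 2.200000) / (4.254100 − (-0.094400)) = 2.300000 − (0.425410)/(4.348500) = 2.202171
p(2.202171) = -0.006360
r3 = 2.202171 − (-0.006360)·(2.202171 − 2.300000) / (-0.006360 − 4.254100) = 2.202171 − (0.000622)/(-4.260460) = 2.202317
p(2.202317) = -0.000428
r4 = 2.202317 − (-0.000428)·(2.202317 − 2.202171) / (-0.000428 − (-0.006360)) = 2.202317 − (0.000000)/(0.005933) = 2.202327

2.2023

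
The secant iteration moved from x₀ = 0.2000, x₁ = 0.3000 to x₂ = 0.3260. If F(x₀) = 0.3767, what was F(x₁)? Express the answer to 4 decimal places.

0.0777

The secant line through (0.2000, 0.3767) and (0.3000, F(x₁)) crosses zero at x₂ = 0.3260.
So (0.2000, 0.3767), (0.3000, F(x₁)), (0.3260, 0) are collinear:
F(x₁) = 0.3767 · (0.3000 − 0.3260) / (0.2000 − 0.3260) = 0.3767 · (-0.026000)/(-0.126000) = 0.077732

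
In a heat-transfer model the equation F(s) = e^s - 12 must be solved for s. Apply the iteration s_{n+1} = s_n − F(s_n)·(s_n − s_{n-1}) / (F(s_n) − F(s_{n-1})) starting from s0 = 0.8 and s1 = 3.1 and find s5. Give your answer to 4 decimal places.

F(0.8) = -9.774459, F(3.1) = 10.197951
s2 = 3.100000 − 10.197951·(3.100000 − 0.800000) / (10.197951 − (-9.774459)) = 3.100000 − (23.455288)/(19.972410) = 1.925616
F(1.925616) = -5.140630
s3 = 1.925616 − (-5.140630)·(1.925616 − 3.100000) / (-5.140630 − 10.197951) = 1.925616 − (6.037076)/(-15.338582) = 2.319203
F(2.319203) = -1.832430
s4 = 2.319203 − (-1.832430)·(2.319203 − 1.925616) / (-1.832430 − (-5.140630)) = 2.319203 − (-0.721222)/(3.308200) = 2.537214
F(2.537214) = 0.644389
s5 = 2.537214 − 0.644389·(2.537214 − 2.319203) / (0.644389 − (-1.832430)) = 2.537214 − (0.140484)/(2.476820) = 2.480494

2.4805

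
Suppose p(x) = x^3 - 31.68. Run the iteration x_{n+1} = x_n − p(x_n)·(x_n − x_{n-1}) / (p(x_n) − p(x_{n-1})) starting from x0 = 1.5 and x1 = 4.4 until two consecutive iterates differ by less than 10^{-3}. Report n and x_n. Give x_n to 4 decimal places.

p(1.5) = -28.305000, p(4.4) = 53.504000
x2 = 4.400000 − 53.504000·(2.900000)/(81.809000) = 2.503368;  |Δ| = 1.896632
p(2.503368) = -15.991772
x3 = 2.503368 − (-15.991772)·(-1.896632)/(-69.495772) = 2.939804;  |Δ| = 0.436437
p(2.939804) = -6.272887
x4 = 2.939804 − (-6.272887)·(0.436437)/(9.718885) = 3.221495;  |Δ| = 0.281691
p(3.221495) = 1.752774
x5 = 3.221495 − 1.752774·(0.281691)/(8.025661) = 3.159975;  |Δ| = 0.061520
p(3.159975) = -0.126256
x6 = 3.159975 − (-0.126256)·(-0.061520)/(-1.879030) = 3.164109;  |Δ| = 0.004134
p(3.164109) = -0.002264
x7 = 3.164109 − (-0.002264)·(0.004134)/(0.123992) = 3.164184;  |Δ| = 0.000075
|x7 − x6| = 0.000075 < 10^{-3}

n = 7, x_n = 3.1642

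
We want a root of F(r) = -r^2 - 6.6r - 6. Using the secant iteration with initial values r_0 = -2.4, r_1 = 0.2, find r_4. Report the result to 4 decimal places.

F(-2.4) = 4.080000, F(0.2) = -7.360000
r_2 = 0.200000 − (-7.360000)·(0.200000 − (-2.400000)) / (-7.360000 − 4.080000) = 0.200000 − (-19.136000)/(-11.440000) = -1.472727
F(-1.472727) = 1.551074
r_3 = -1.472727 − 1.551074·(-1.472727 − 0.200000) / (1.551074 − (-7.360000)) = -1.472727 − (-2.594524)/(8.911074) = -1.181570
F(-1.181570) = 0.402254
r_4 = -1.181570 − 0.402254·(-1.181570 − (-1.472727)) / (0.402254 − 1.551074) = -1.181570 − (0.117119)/(-1.148820) = -1.079623

-1.0796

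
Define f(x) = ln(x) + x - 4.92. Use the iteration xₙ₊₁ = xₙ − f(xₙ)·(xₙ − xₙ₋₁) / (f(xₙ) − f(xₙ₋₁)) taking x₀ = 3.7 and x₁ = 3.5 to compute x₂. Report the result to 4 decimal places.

f(3.7) = 0.088333, f(3.5) = -0.167237
x₂ = 3.500000 − (-0.167237)·(3.500000 − 3.700000) / (-0.167237 − 0.088333) = 3.500000 − (0.033447)/(-0.255570) = 3.630874

3.6309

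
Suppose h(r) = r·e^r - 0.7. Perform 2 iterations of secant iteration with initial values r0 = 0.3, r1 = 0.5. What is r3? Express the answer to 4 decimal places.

h(0.3) = -0.295042, h(0.5) = 0.124361
r2 = 0.500000 − 0.124361·(0.500000 − 0.300000) / (0.124361 − (-0.295042)) = 0.500000 − (0.024872)/(0.419403) = 0.440696
h(0.440696) = -0.015251
r3 = 0.440696 − (-0.015251)·(0.440696 − 0.500000) / (-0.015251 − 0.124361) = 0.440696 − (0.000904)/(-0.139612) = 0.447175

0.4472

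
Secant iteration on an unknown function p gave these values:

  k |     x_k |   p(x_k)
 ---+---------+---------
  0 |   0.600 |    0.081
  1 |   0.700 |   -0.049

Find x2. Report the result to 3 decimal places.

x2 = 0.700 − (-0.049)·(0.700 − 0.600) / (-0.049 − 0.081)
   = 0.700 − (-0.00490)/(-0.13000) = 0.66231

0.662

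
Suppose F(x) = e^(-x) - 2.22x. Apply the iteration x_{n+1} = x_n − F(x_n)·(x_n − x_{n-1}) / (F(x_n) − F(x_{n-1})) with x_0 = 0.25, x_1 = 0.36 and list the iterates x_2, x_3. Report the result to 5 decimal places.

F(0.25) = 0.2238008, F(0.36) = -0.1015237
x_2 = 0.3600000 − (-0.1015237)·(0.3600000 − 0.2500000) / (-0.1015237 − 0.2238008) = 0.3600000 − (-0.0111676)/(-0.3253245) = 0.3256724
F(0.3256724) = -0.0009511
x_3 = 0.3256724 − (-0.0009511)·(0.3256724 − 0.3600000) / (-0.0009511 − (-0.1015237)) = 0.3256724 − (0.0000326)/(0.1005726) = 0.3253478

0.32567, 0.32535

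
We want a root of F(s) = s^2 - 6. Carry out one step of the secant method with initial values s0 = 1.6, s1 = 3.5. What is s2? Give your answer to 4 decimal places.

F(1.6) = -3.440000, F(3.5) = 6.250000
s2 = 3.500000 − 6.250000·(3.500000 − 1.600000) / (6.250000 − (-3.440000)) = 3.500000 − (11.875000)/(9.690000) = 2.274510

2.2745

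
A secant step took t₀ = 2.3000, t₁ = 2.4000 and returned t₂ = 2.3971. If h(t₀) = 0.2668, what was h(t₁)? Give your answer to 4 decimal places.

-0.0080

The secant line through (2.3000, 0.2668) and (2.4000, h(t₁)) crosses zero at t₂ = 2.3971.
So (2.3000, 0.2668), (2.4000, h(t₁)), (2.3971, 0) are collinear:
h(t₁) = 0.2668 · (2.4000 − 2.3971) / (2.3000 − 2.3971) = 0.2668 · (0.002900)/(-0.097100) = -0.007968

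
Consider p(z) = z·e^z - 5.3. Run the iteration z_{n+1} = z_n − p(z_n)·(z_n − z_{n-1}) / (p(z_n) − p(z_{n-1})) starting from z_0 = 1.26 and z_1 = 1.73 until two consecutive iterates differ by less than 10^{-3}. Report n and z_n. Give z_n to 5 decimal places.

p(1.26) = -0.8579689, p(1.73) = 4.4583313
z_2 = 1.7300000 − 4.4583313·(0.4700000)/(5.3163002) = 1.3358508;  |Δ| = 0.3941492
p(1.3358508) = -0.2194521
z_3 = 1.3358508 − (-0.2194521)·(-0.3941492)/(-4.6777833) = 1.3543418;  |Δ| = 0.0184910
p(1.3543418) = -0.0529957
z_4 = 1.3543418 − (-0.0529957)·(0.0184910)/(0.1664563) = 1.3602288;  |Δ| = 0.0058871
p(1.3602288) = 0.0009275
z_5 = 1.3602288 − 0.0009275·(0.0058871)/(0.0539232) = 1.3601276;  |Δ| = 0.0001013
|z_5 − z_4| = 0.0001013 < 10^{-3}

n = 5, z_n = 1.36013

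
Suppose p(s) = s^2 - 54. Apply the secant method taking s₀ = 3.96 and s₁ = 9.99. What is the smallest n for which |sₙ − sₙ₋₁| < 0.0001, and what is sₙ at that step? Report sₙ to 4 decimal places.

p(3.96) = -38.318400, p(9.99) = 45.800100
s₂ = 9.990000 − 45.800100·(6.030000)/(84.118500) = 6.706839;  |Δ| = 3.283161
p(6.706839) = -9.018315
s₃ = 6.706839 − (-9.018315)·(-3.283161)/(-54.818415) = 7.246960;  |Δ| = 0.540121
p(7.246960) = -1.481574
s₄ = 7.246960 − (-1.481574)·(0.540121)/(7.536741) = 7.353137;  |Δ| = 0.106177
p(7.353137) = 0.068622
s₅ = 7.353137 − 0.068622·(0.106177)/(1.550196) = 7.348437;  |Δ| = 0.004700
p(7.348437) = -0.000477
s₆ = 7.348437 − (-0.000477)·(-0.004700)/(-0.069099) = 7.348469;  |Δ| = 0.000032
|s₆ − s₅| = 0.000032 < 0.0001

n = 6, sₙ = 7.3485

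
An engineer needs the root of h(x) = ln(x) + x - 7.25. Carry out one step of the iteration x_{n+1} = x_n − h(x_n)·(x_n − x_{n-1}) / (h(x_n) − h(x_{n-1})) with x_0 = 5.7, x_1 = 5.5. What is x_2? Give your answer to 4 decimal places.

h(5.7) = 0.190466, h(5.5) = -0.045252
x_2 = 5.500000 − (-0.045252)·(5.500000 − 5.700000) / (-0.045252 − 0.190466) = 5.500000 − (0.009050)/(-0.235718) = 5.538395

5.5384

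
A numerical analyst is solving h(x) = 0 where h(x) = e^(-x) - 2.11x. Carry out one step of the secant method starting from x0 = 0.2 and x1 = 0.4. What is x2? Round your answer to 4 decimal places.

h(0.2) = 0.396731, h(0.4) = -0.173680
x2 = 0.400000 − (-0.173680)·(0.400000 − 0.200000) / (-0.173680 − 0.396731) = 0.400000 − (-0.034736)/(-0.570411) = 0.339104

0.3391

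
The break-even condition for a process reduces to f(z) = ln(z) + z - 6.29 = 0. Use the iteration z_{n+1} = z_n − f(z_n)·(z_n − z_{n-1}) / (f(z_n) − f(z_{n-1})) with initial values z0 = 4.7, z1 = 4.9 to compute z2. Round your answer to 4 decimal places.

f(4.7) = -0.042437, f(4.9) = 0.199235
z2 = 4.900000 − 0.199235·(4.900000 − 4.700000) / (0.199235 − (-0.042437)) = 4.900000 − (0.039847)/(0.241673) = 4.735120

4.7351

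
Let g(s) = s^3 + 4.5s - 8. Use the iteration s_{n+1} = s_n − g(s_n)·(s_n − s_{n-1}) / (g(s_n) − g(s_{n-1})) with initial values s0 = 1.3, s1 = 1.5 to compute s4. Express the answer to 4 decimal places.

g(1.3) = 0.047000, g(1.5) = 2.125000
s2 = 1.500000 − 2.125000·(1.500000 − 1.300000) / (2.125000 − 0.047000) = 1.500000 − (0.425000)/(2.078000) = 1.295476
g(1.295476) = 0.003789
s3 = 1.295476 − 0.003789·(1.295476 − 1.500000) / (0.003789 − 2.125000) = 1.295476 − (-0.000775)/(-2.121211) = 1.295111
g(1.295111) = 0.000306
s4 = 1.295111 − 0.000306·(1.295111 − 1.295476) / (0.000306 − 0.003789) = 1.295111 − (0.000000)/(-0.003483) = 1.295079

1.2951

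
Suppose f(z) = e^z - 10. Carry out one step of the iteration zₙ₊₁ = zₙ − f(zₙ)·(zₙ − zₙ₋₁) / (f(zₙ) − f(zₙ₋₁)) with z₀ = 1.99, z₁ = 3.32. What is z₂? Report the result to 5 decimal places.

2.16549

f(1.99) = -2.6844662, f(3.32) = 17.6603506
z₂ = 3.3200000 − 17.6603506·(3.3200000 − 1.9900000) / (17.6603506 − (-2.6844662)) = 3.3200000 − (23.4882662)/(20.3448168) = 2.1654914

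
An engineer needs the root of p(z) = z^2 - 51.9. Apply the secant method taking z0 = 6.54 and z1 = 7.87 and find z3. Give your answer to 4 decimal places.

7.2028

p(6.54) = -9.128400, p(7.87) = 10.036900
z2 = 7.870000 − 10.036900·(7.870000 − 6.540000) / (10.036900 − (-9.128400)) = 7.870000 − (13.349077)/(19.165300) = 7.173477
p(7.173477) = -0.441231
z3 = 7.173477 − (-0.441231)·(7.173477 − 7.870000) / (-0.441231 − 10.036900) = 7.173477 − (0.307328)/(-10.478131) = 7.202807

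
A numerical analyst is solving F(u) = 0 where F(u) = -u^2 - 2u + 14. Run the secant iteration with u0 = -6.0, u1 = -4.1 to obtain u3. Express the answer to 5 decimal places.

F(-6.0) = -10.0000000, F(-4.1) = 5.3900000
u2 = -4.1000000 − 5.3900000·(-4.1000000 − (-6.0000000)) / (5.3900000 − (-10.0000000)) = -4.1000000 − (10.2410000)/(15.3900000) = -4.7654321
F(-4.7654321) = 0.8215211
u3 = -4.7654321 − 0.8215211·(-4.7654321 − (-4.1000000)) / (0.8215211 − 5.3900000) = -4.7654321 − (-0.5466665)/(-4.5684789) = -4.8850926

-4.88509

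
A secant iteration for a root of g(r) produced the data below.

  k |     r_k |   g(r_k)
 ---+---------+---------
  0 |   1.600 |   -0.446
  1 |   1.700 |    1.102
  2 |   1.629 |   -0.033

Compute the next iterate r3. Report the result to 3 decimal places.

1.631

r3 = 1.629 − (-0.033)·(1.629 − 1.700) / (-0.033 − 1.102)
   = 1.629 − (0.00234)/(-1.13500) = 1.63106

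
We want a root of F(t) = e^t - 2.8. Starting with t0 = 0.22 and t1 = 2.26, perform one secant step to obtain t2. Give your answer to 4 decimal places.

0.6002

F(0.22) = -1.553923, F(2.26) = 6.783089
t2 = 2.260000 − 6.783089·(2.260000 − 0.220000) / (6.783089 − (-1.553923)) = 2.260000 − (13.837502)/(8.337012) = 0.600233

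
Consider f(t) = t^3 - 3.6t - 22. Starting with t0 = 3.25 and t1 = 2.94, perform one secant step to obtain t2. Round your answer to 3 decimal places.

3.225

f(3.25) = 0.62812, f(2.94) = -7.17182
t2 = 2.94000 − (-7.17182)·(2.94000 − 3.25000) / (-7.17182 − 0.62812) = 2.94000 − (2.22326)/(-7.79994) = 3.22504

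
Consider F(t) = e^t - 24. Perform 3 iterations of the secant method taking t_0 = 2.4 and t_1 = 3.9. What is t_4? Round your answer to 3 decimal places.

F(2.4) = -12.97682, F(3.9) = 25.40245
t_2 = 3.90000 − 25.40245·(3.90000 − 2.40000) / (25.40245 − (-12.97682)) = 3.90000 − (38.10367)/(38.37927) = 2.90718
F(2.90718) = -5.69488
t_3 = 2.90718 − (-5.69488)·(2.90718 − 3.90000) / (-5.69488 − 25.40245) = 2.90718 − (5.65398)/(-31.09733) = 3.08900
F(3.08900) = -2.04496
t_4 = 3.08900 − (-2.04496)·(3.08900 − 2.90718) / (-2.04496 − (-5.69488)) = 3.08900 − (-0.37181)/(3.64992) = 3.19086

3.191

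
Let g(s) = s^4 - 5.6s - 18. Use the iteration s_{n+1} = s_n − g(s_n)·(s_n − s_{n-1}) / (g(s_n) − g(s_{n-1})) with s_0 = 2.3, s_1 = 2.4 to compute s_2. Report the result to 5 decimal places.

2.36250

g(2.3) = -2.8959000, g(2.4) = 1.7376000
s_2 = 2.4000000 − 1.7376000·(2.4000000 − 2.3000000) / (1.7376000 − (-2.8959000)) = 2.4000000 − (0.1737600)/(4.6335000) = 2.3624992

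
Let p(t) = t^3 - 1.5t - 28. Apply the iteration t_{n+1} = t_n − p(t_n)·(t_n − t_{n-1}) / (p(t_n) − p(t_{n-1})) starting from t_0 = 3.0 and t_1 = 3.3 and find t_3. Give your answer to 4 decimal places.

3.2009

p(3.0) = -5.500000, p(3.3) = 2.987000
t_2 = 3.300000 − 2.987000·(3.300000 − 3.000000) / (2.987000 − (-5.500000)) = 3.300000 − (0.896100)/(8.487000) = 3.194415
p(3.194415) = -0.194895
t_3 = 3.194415 − (-0.194895)·(3.194415 − 3.300000) / (-0.194895 − 2.987000) = 3.194415 − (0.020578)/(-3.181895) = 3.200882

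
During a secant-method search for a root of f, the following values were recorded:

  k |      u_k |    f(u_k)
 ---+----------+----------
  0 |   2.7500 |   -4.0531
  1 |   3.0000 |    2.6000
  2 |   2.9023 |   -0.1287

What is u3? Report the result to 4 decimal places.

2.9069

u3 = 2.9023 − (-0.1287)·(2.9023 − 3.0000) / (-0.1287 − 2.6000)
   = 2.9023 − (0.012574)/(-2.728700) = 2.906908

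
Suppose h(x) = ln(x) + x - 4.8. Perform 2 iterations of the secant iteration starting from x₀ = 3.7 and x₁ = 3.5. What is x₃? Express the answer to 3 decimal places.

3.537

h(3.7) = 0.20833, h(3.5) = -0.04724
x₂ = 3.50000 − (-0.04724)·(3.50000 − 3.70000) / (-0.04724 − 0.20833) = 3.50000 − (0.00945)/(-0.25557) = 3.53697
h(3.53697) = 0.00024
x₃ = 3.53697 − 0.00024·(3.53697 − 3.50000) / (0.00024 − (-0.04724)) = 3.53697 − (0.00001)/(0.04747) = 3.53678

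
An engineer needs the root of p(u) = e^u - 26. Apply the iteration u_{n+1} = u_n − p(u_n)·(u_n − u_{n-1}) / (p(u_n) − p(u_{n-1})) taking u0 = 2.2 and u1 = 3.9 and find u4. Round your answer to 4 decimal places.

p(2.2) = -16.974987, p(3.9) = 23.402449
u2 = 3.900000 − 23.402449·(3.900000 − 2.200000) / (23.402449 − (-16.974987)) = 3.900000 − (39.784163)/(40.377436) = 2.914693
p(2.914693) = -7.556848
u3 = 2.914693 − (-7.556848)·(2.914693 − 3.900000) / (-7.556848 − 23.402449) = 2.914693 − (7.445814)/(-30.959297) = 3.155196
p(3.155196) = -2.542354
u4 = 3.155196 − (-2.542354)·(3.155196 − 2.914693) / (-2.542354 − (-7.556848)) = 3.155196 − (-0.611445)/(5.014493) = 3.277132

3.2771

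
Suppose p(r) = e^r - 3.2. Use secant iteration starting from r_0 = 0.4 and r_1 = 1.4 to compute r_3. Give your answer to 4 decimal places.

1.1520

p(0.4) = -1.708175, p(1.4) = 0.855200
r_2 = 1.400000 − 0.855200·(1.400000 − 0.400000) / (0.855200 − (-1.708175)) = 1.400000 − (0.855200)/(2.563375) = 1.066377
p(1.066377) = -0.295163
r_3 = 1.066377 − (-0.295163)·(1.066377 − 1.400000) / (-0.295163 − 0.855200) = 1.066377 − (0.098473)/(-1.150363) = 1.151979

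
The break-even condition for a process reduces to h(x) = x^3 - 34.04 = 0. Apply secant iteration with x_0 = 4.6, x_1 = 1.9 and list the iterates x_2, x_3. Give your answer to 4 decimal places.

h(4.6) = 63.296000, h(1.9) = -27.181000
x_2 = 1.900000 − (-27.181000)·(1.900000 − 4.600000) / (-27.181000 − 63.296000) = 1.900000 − (73.388700)/(-90.477000) = 2.711131
h(2.711131) = -14.112560
x_3 = 2.711131 − (-14.112560)·(2.711131 − 1.900000) / (-14.112560 − (-27.181000)) = 2.711131 − (-11.447135)/(13.068440) = 3.587068

2.7111, 3.5871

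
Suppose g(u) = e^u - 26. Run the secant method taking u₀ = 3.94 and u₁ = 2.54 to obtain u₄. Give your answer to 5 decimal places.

g(3.94) = 25.4186013, g(2.54) = -13.3203290
u₂ = 2.5400000 − (-13.3203290)·(2.5400000 − 3.9400000) / (-13.3203290 − 25.4186013) = 2.5400000 − (18.6484606)/(-38.7389303) = 3.0213881
g(3.0213881) = -5.4802443
u₃ = 3.0213881 − (-5.4802443)·(3.0213881 − 2.5400000) / (-5.4802443 − (-13.3203290)) = 3.0213881 − (-2.6381245)/(7.8400847) = 3.3578799
g(3.3578799) = 2.7282209
u₄ = 3.3578799 − 2.7282209·(3.3578799 − 3.0213881) / (2.7282209 − (-5.4802443)) = 3.3578799 − (0.9180241)/(8.2084652) = 3.2460412

3.24604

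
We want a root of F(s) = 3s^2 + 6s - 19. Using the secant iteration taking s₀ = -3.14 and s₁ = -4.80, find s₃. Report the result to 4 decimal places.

F(-3.14) = -8.261200, F(-4.80) = 21.320000
s₂ = -4.800000 − 21.320000·(-4.800000 − (-3.140000)) / (21.320000 − (-8.261200)) = -4.800000 − (-35.391200)/(29.581200) = -3.603591
F(-3.603591) = -1.663934
s₃ = -3.603591 − (-1.663934)·(-3.603591 − (-4.800000)) / (-1.663934 − 21.320000) = -3.603591 − (-1.990745)/(-22.983934) = -3.690206

-3.6902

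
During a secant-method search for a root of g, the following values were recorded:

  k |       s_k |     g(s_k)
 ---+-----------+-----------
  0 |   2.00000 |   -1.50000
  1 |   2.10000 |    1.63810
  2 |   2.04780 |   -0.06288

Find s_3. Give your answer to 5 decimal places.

s_3 = 2.04780 − (-0.06288)·(2.04780 − 2.10000) / (-0.06288 − 1.63810)
   = 2.04780 − (0.0032823)/(-1.7009800) = 2.0497297

2.04973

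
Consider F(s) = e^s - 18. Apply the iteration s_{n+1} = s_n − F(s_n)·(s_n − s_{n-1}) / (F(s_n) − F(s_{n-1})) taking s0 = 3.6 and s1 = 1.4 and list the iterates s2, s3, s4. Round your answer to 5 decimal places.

F(3.6) = 18.5982344, F(1.4) = -13.9448000
s2 = 1.4000000 − (-13.9448000)·(1.4000000 − 3.6000000) / (-13.9448000 − 18.5982344) = 1.4000000 − (30.6785601)/(-32.5430345) = 2.3427074
F(2.3427074) = -7.5906190
s3 = 2.3427074 − (-7.5906190)·(2.3427074 − 1.4000000) / (-7.5906190 − (-13.9448000)) = 2.3427074 − (-7.1557328)/(6.3541810) = 3.4688530
F(3.4688530) = 14.0999024
s4 = 3.4688530 − 14.0999024·(3.4688530 − 2.3427074) / (14.0999024 − (-7.5906190)) = 3.4688530 − (15.8785427)/(21.6905214) = 2.7368032

2.34271, 3.46885, 2.73680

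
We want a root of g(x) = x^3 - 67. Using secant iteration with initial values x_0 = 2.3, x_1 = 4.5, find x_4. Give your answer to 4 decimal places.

g(2.3) = -54.833000, g(4.5) = 24.125000
x_2 = 4.500000 − 24.125000·(4.500000 − 2.300000) / (24.125000 − (-54.833000)) = 4.500000 − (53.075000)/(78.958000) = 3.827807
g(3.827807) = -10.914556
x_3 = 3.827807 − (-10.914556)·(3.827807 − 4.500000) / (-10.914556 − 24.125000) = 3.827807 − (7.336686)/(-35.039556) = 4.037190
g(4.037190) = -1.198224
x_4 = 4.037190 − (-1.198224)·(4.037190 − 3.827807) / (-1.198224 − (-10.914556)) = 4.037190 − (-0.250888)/(9.716332) = 4.063011

4.0630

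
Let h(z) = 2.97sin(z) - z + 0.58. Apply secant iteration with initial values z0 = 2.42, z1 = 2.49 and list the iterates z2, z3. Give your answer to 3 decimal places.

h(2.42) = 0.12193, h(2.49) = -0.10883
z2 = 2.49000 − (-0.10883)·(2.49000 − 2.42000) / (-0.10883 − 0.12193) = 2.49000 − (-0.00762)/(-0.23076) = 2.45699
h(2.45699) = 0.00115
z3 = 2.45699 − 0.00115·(2.45699 − 2.49000) / (0.00115 − (-0.10883)) = 2.45699 − (-0.00004)/(0.10998) = 2.45733

2.457, 2.457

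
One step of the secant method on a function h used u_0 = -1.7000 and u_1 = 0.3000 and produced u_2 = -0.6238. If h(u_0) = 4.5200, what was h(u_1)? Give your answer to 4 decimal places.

-3.8799

The secant line through (-1.7000, 4.5200) and (0.3000, h(u_1)) crosses zero at u_2 = -0.6238.
So (-1.7000, 4.5200), (0.3000, h(u_1)), (-0.6238, 0) are collinear:
h(u_1) = 4.5200 · (0.3000 − (-0.6238)) / (-1.7000 − (-0.6238)) = 4.5200 · (0.923800)/(-1.076200) = -3.879926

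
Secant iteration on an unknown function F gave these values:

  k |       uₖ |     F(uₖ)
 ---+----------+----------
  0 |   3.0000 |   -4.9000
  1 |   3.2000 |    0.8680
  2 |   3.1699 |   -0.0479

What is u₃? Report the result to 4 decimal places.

3.1715

u₃ = 3.1699 − (-0.0479)·(3.1699 − 3.2000) / (-0.0479 − 0.8680)
   = 3.1699 − (0.001442)/(-0.915900) = 3.171474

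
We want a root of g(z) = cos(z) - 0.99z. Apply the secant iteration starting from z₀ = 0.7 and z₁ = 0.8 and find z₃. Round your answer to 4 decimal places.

0.7435

g(0.7) = 0.071842, g(0.8) = -0.095293
z₂ = 0.800000 − (-0.095293)·(0.800000 − 0.700000) / (-0.095293 − 0.071842) = 0.800000 − (-0.009529)/(-0.167135) = 0.742984
g(0.742984) = 0.000898
z₃ = 0.742984 − 0.000898·(0.742984 − 0.800000) / (0.000898 − (-0.095293)) = 0.742984 − (-0.000051)/(0.096192) = 0.743517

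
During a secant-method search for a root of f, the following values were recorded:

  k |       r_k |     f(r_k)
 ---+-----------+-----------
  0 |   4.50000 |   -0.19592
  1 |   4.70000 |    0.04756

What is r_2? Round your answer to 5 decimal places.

r_2 = 4.70000 − 0.04756·(4.70000 − 4.50000) / (0.04756 − (-0.19592))
   = 4.70000 − (0.0095120)/(0.2434800) = 4.6609331

4.66093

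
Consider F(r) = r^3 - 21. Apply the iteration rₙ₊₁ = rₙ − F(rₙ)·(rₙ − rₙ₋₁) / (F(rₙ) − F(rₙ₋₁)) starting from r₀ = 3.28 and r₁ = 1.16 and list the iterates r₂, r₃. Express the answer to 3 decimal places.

F(3.28) = 14.28755, F(1.16) = -19.43910
r₂ = 1.16000 − (-19.43910)·(1.16000 − 3.28000) / (-19.43910 − 14.28755) = 1.16000 − (41.21090)/(-33.72666) = 2.38191
F(2.38191) = -7.48626
r₃ = 2.38191 − (-7.48626)·(2.38191 − 1.16000) / (-7.48626 − (-19.43910)) = 2.38191 − (-9.14753)/(11.95284) = 3.14721

2.382, 3.147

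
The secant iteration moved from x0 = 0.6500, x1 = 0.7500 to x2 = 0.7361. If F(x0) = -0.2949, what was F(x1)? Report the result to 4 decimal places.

0.0476

The secant line through (0.6500, -0.2949) and (0.7500, F(x1)) crosses zero at x2 = 0.7361.
So (0.6500, -0.2949), (0.7500, F(x1)), (0.7361, 0) are collinear:
F(x1) = -0.2949 · (0.7500 − 0.7361) / (0.6500 − 0.7361) = -0.2949 · (0.013900)/(-0.086100) = 0.047609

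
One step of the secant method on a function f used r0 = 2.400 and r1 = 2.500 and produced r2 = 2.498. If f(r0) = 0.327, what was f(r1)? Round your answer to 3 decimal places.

The secant line through (2.400, 0.327) and (2.500, f(r1)) crosses zero at r2 = 2.498.
So (2.400, 0.327), (2.500, f(r1)), (2.498, 0) are collinear:
f(r1) = 0.327 · (2.500 − 2.498) / (2.400 − 2.498) = 0.327 · (0.00200)/(-0.09800) = -0.00667

-0.007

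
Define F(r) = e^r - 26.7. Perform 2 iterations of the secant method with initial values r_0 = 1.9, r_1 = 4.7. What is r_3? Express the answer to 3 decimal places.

2.791

F(1.9) = -20.01411, F(4.7) = 83.24717
r_2 = 4.70000 − 83.24717·(4.70000 − 1.90000) / (83.24717 − (-20.01411)) = 4.70000 − (233.09208)/(103.26128) = 2.44270
F(2.44270) = -15.19598
r_3 = 2.44270 − (-15.19598)·(2.44270 − 4.70000) / (-15.19598 − 83.24717) = 2.44270 − (34.30196)/(-98.44316) = 2.79114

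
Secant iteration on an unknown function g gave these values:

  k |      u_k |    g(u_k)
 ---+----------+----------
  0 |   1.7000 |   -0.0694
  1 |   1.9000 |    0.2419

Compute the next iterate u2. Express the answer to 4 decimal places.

u2 = 1.9000 − 0.2419·(1.9000 − 1.7000) / (0.2419 − (-0.0694))
   = 1.9000 − (0.048380)/(0.311300) = 1.744587

1.7446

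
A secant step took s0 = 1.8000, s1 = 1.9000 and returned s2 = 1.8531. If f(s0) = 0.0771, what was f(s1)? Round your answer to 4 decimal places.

The secant line through (1.8000, 0.0771) and (1.9000, f(s1)) crosses zero at s2 = 1.8531.
So (1.8000, 0.0771), (1.9000, f(s1)), (1.8531, 0) are collinear:
f(s1) = 0.0771 · (1.9000 − 1.8531) / (1.8000 − 1.8531) = 0.0771 · (0.046900)/(-0.053100) = -0.068098

-0.0681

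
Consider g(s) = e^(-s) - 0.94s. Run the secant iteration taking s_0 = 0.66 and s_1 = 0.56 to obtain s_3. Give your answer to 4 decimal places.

g(0.66) = -0.103549, g(0.56) = 0.044809
s_2 = 0.560000 − 0.044809·(0.560000 − 0.660000) / (0.044809 − (-0.103549)) = 0.560000 − (-0.004481)/(0.148358) = 0.590203
g(0.590203) = -0.000577
s_3 = 0.590203 − (-0.000577)·(0.590203 − 0.560000) / (-0.000577 − 0.044809) = 0.590203 − (-0.000017)/(-0.045386) = 0.589820

0.5898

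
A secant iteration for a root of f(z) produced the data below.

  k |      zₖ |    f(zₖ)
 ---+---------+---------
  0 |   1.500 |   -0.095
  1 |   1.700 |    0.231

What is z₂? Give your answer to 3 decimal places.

z₂ = 1.700 − 0.231·(1.700 − 1.500) / (0.231 − (-0.095))
   = 1.700 − (0.04620)/(0.32600) = 1.55828

1.558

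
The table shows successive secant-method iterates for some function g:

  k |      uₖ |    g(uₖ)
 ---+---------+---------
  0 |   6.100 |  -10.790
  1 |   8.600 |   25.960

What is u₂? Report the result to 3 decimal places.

u₂ = 8.600 − 25.960·(8.600 − 6.100) / (25.960 − (-10.790))
   = 8.600 − (64.90000)/(36.75000) = 6.83401

6.834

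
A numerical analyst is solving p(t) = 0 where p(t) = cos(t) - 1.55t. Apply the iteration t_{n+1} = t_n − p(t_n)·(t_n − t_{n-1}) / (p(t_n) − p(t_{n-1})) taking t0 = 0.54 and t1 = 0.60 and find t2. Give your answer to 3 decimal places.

0.550

p(0.54) = 0.02071, p(0.60) = -0.10466
t2 = 0.60000 − (-0.10466)·(0.60000 − 0.54000) / (-0.10466 − 0.02071) = 0.60000 − (-0.00628)/(-0.12537) = 0.54991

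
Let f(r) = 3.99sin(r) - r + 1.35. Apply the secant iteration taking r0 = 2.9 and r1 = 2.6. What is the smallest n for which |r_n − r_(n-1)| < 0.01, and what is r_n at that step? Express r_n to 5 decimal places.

n = 3, r_n = 2.77620

f(2.9) = -0.5953952, f(2.6) = 0.8068505
r2 = 2.6000000 − 0.8068505·(-0.3000000)/(1.4022457) = 2.7726196;  |Δ| = 0.1726196
f(2.7726196) = 0.0164048
r3 = 2.7726196 − 0.0164048·(0.1726196)/(-0.7904457) = 2.7762022;  |Δ| = 0.0035825
|r3 − r2| = 0.0035825 < 0.01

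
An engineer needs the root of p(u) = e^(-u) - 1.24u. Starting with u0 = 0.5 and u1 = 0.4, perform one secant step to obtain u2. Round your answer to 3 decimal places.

p(0.5) = -0.01347, p(0.4) = 0.17432
u2 = 0.40000 − 0.17432·(0.40000 − 0.50000) / (0.17432 − (-0.01347)) = 0.40000 − (-0.01743)/(0.18779) = 0.49283

0.493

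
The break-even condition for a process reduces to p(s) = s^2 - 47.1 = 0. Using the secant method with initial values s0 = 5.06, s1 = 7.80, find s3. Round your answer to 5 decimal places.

6.85447

p(5.06) = -21.4964000, p(7.80) = 13.7400000
s2 = 7.8000000 − 13.7400000·(7.8000000 − 5.0600000) / (13.7400000 − (-21.4964000)) = 7.8000000 − (37.6476000)/(35.2364000) = 6.7315708
p(6.7315708) = -1.7859551
s3 = 6.7315708 − (-1.7859551)·(6.7315708 − 7.8000000) / (-1.7859551 − 13.7400000) = 6.7315708 − (1.9081666)/(-15.5259551) = 6.8544725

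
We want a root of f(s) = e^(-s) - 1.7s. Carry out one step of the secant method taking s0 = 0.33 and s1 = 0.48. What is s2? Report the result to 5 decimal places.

0.39670

f(0.33) = 0.1579237, f(0.48) = -0.1972166
s2 = 0.4800000 − (-0.1972166)·(0.4800000 − 0.3300000) / (-0.1972166 − 0.1579237) = 0.4800000 − (-0.0295825)/(-0.3551403) = 0.3967020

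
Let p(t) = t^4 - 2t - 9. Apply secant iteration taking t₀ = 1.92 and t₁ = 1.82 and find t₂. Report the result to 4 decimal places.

1.8890

p(1.92) = 0.749545, p(1.82) = -1.668006
t₂ = 1.820000 − (-1.668006)·(1.820000 − 1.920000) / (-1.668006 − 0.749545) = 1.820000 − (0.166801)/(-2.417551) = 1.888996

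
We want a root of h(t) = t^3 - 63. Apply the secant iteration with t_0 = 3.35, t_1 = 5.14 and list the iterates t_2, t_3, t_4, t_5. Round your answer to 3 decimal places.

3.813, 3.938, 3.981, 3.979

h(3.35) = -25.40462, h(5.14) = 72.79674
t_2 = 5.14000 − 72.79674·(5.14000 − 3.35000) / (72.79674 − (-25.40462)) = 5.14000 − (130.30617)/(98.20137) = 3.81307
h(3.81307) = -7.55978
t_3 = 3.81307 − (-7.55978)·(3.81307 − 5.14000) / (-7.55978 − 72.79674) = 3.81307 − (10.03129)/(-80.35653) = 3.93791
h(3.93791) = -1.93446
t_4 = 3.93791 − (-1.93446)·(3.93791 − 3.81307) / (-1.93446 − (-7.55978)) = 3.93791 − (-0.24149)/(5.62532) = 3.98084
h(3.98084) = 0.08449
t_5 = 3.98084 − 0.08449·(3.98084 − 3.93791) / (0.08449 − (-1.93446)) = 3.98084 − (0.00363)/(2.01895) = 3.97904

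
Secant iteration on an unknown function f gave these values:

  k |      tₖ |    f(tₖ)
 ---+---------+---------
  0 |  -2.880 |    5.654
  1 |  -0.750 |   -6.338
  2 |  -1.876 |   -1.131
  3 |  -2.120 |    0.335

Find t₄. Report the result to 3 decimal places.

-2.064

t₄ = -2.120 − 0.335·(-2.120 − (-1.876)) / (0.335 − (-1.131))
   = -2.120 − (-0.08174)/(1.46600) = -2.06424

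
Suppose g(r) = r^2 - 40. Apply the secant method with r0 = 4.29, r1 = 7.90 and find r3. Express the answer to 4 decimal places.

g(4.29) = -21.595900, g(7.90) = 22.410000
r2 = 7.900000 − 22.410000·(7.900000 − 4.290000) / (22.410000 − (-21.595900)) = 7.900000 − (80.900100)/(44.005900) = 6.061608
g(6.061608) = -3.256910
r3 = 6.061608 − (-3.256910)·(6.061608 − 7.900000) / (-3.256910 − 22.410000) = 6.061608 − (5.987478)/(-25.666910) = 6.294884

6.2949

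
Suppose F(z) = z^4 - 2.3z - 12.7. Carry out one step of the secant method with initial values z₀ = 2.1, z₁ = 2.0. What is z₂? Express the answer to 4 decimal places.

F(2.1) = 1.918100, F(2.0) = -1.300000
z₂ = 2.000000 − (-1.300000)·(2.000000 − 2.100000) / (-1.300000 − 1.918100) = 2.000000 − (0.130000)/(-3.218100) = 2.040397

2.0404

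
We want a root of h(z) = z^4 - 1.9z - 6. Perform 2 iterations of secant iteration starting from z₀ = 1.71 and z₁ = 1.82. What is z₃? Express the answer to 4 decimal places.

h(1.71) = -0.698639, h(1.82) = 1.513994
z₂ = 1.820000 − 1.513994·(1.820000 − 1.710000) / (1.513994 − (-0.698639)) = 1.820000 − (0.166539)/(2.212633) = 1.744733
h(1.744733) = -0.048498
z₃ = 1.744733 − (-0.048498)·(1.744733 − 1.820000) / (-0.048498 − 1.513994) = 1.744733 − (0.003650)/(-1.562492) = 1.747069

1.7471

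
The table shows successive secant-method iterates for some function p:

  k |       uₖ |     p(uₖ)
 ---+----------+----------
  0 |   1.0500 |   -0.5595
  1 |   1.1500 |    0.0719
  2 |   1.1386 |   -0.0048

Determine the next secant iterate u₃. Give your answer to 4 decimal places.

1.1393

u₃ = 1.1386 − (-0.0048)·(1.1386 − 1.1500) / (-0.0048 − 0.0719)
   = 1.1386 − (0.000055)/(-0.076700) = 1.139313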